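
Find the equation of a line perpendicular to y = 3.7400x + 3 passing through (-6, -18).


Perpendicular slope = -1/m1 = -1/3.7400 = -0.2674
b2 = y0 - m2*x0 = -18 - 6/3.7400 = -18 - 1.6043 = -19.6043

y = -0.2674x - 19.6043


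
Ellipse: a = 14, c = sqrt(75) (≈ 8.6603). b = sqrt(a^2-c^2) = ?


b^2 = 14^2 - (sqrt(75))^2 = 196 - 75 = 121
b = sqrt(121) = 11

b = 11


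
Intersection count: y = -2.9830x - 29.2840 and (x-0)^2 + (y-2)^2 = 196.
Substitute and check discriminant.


Substitute y = -2.9830x - 29.2840: (x-0)^2 + (-2.9830x- 29.2840-2)^2 = 196
Expand to Ax^2 + Bx + C = 0, where b-k = -31.284
A = 1+m^2 = 9.898289
B = 2(m(b-k) - h) = 2(-2.9830*(-31.284) - 0) = 186.640344
C = h^2 + (b-k)^2 - r^2 = 0 + 978.688656 - 196 = 782.688656
disc = B^2-4AC = 34834.6180 - 30989.1141 = 3845.5039
disc > 0

2 intersection points


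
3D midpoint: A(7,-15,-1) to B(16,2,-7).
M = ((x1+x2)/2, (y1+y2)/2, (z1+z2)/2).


Mx = (7+16)/2 = 11.5000
My = (-15+2)/2 = -6.5000
Mz = (-1- 7)/2 = -4.0000

M = (11.5000, -6.5000, -4.0000)


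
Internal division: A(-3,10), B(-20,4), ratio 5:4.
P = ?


Px = (5*(-20) + 4*(-3))/9 = -112/9 = -12.4444
Py = (5*4 + 4*10)/9 = 60/9 = 6.6667

P = (-12.4444, 6.6667)


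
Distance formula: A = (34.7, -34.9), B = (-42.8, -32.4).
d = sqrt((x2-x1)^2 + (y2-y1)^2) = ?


dx = -42.8 - 34.7 = -77.5
dy = -32.4 + 34.9 = 2.5
d = sqrt(6006.25 + 6.25) = sqrt(6012.5) = 77.5403

77.5403


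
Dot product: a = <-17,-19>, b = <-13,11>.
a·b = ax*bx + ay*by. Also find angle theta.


a·b = -17*(-13) - 19*11 = 221 - 209 = 12
|a| = sqrt(289+361) = 25.4951
|b| = sqrt(169+121) = 17.0294
cos(theta) = 12/(sqrt(650)*sqrt(290)) = 12/sqrt(188500) = 0.027639
theta = arccos(12/sqrt(188500)) = 88.4162 degrees

a·b = 12, theta = 88.4162 deg


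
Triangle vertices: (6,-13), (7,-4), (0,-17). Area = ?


6*(-4+ 17) = 78
7*(-17+ 13) = -28
0*(-13+ 4) = 0
sum = 50
Area = |50|/2 = 25.0000

25.0000 sq units


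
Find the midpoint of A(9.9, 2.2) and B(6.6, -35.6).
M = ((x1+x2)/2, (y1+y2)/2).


Mx = (9.9 + 6.6)/2 = 16.5/2 = 8.2500
My = (2.2 - 35.6)/2 = -33.4/2 = -16.7000

(8.2500, -16.7000)


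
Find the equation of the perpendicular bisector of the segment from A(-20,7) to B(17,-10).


Midpoint = (-1.5, -1.5)
Slope of AB = dy/dx = -17/37 = -0.4595
Perp slope = -dx/dy = 37/17 = 2.1765
b = My - (perp slope)*Mx = -1.5 + (37*(-1.5))/(-17) = -1.5 + 3.2647 = 1.7647

y = 2.1765x + 1.7647


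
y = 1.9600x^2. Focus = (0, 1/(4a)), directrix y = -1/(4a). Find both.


a = 1.9600
1/(4a) = 0.1276
Focus = (0, 0.1276)
Directrix: y = -0.1276

Focus = (0, 0.1276), Directrix: y = -0.1276


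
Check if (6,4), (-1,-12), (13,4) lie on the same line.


6*(-12-4) - 1*(4-4) + 13*(4+ 12)
= -96 + 0 + 208 = 112

No, not collinear (determinant = 112)


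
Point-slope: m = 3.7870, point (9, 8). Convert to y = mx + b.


y - 8 = 3.7870(x - 9)
y = 3.7870x + 8 - 3.7870*9
y = 3.7870x - 26.0830

y = 3.7870x - 26.0830


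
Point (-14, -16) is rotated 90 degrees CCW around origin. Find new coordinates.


cos(90) = 0, sin(90) = 1
x' = -14*0 + 16*1 = 16
y' = -14*1 - 16*0 = -14

(16, -14)


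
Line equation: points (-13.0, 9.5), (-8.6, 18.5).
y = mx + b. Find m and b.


m = (9.0)/(4.4) = 2.0455
b = y1 - m*x1 = 9.5 - (9.0*(-13.0))/(4.4) = 9.5 + 26.5909 = 36.0909

y = 2.0455x + 36.0909


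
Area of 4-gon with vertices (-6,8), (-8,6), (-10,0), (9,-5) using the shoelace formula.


sum(xi*y_{i+1}) = -6*6 - 8*0 - 10*(-5) + 9*8 = 86
sum(yi*x_{i+1}) = 8*(-8) + 6*(-10) + 0*9 - 5*(-6) = -94
Area = |86 + 94|/2 = 180/2 = 90.0000

90.0000 sq units


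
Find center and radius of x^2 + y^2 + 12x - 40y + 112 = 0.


h = -D/2 = -12/2 = -6
k = -E/2 = 40/2 = 20
r^2 = h^2 + k^2 - F = 36 + 400 - 112 = 324
r = 18

Center (-6, 20), radius = 18


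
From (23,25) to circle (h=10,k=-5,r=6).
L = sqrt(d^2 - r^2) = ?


d = sqrt((23-10)^2 + (25+ 5)^2) = sqrt(169+900) = 32.6956
L = sqrt(1069.0000 - 36) = sqrt(1033.0000) = 32.1403

32.1403


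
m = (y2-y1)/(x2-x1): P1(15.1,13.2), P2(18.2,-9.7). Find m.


dy = -9.7 - 13.2 = -22.9
dx = 18.2 - 15.1 = 3.1
m = -22.9/3.1 = -7.3871

m = -7.3871


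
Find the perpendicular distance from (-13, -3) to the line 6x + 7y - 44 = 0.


|6*(-13) + 7*(-3) - 44| = |-143| = 143
sqrt(36 + 49) = sqrt(85) = 9.2195
d = 143/sqrt(85) = 15.5105

15.5105


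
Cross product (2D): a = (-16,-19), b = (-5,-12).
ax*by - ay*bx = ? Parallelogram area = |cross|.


cross = -16*(-12) + 19*(-5) = 192 - 95 = 97
Parallelogram area = |97| = 97

cross = 97, parallelogram area = 97


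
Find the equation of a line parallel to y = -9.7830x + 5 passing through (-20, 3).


Parallel lines have equal slopes.
m2 = -9.7830
b2 = 3 + 9.7830*(-20) = -192.6600

y = -9.7830x - 192.6600


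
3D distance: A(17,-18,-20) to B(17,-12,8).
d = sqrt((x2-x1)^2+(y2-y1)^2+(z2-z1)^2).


dx=0, dy=6, dz=28
d = sqrt(0+36+784) = sqrt(820) = 28.6356

28.6356


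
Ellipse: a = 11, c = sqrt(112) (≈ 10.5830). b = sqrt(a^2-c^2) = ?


b^2 = 11^2 - (sqrt(112))^2 = 121 - 112 = 9
b = sqrt(9) = 3

b = 3


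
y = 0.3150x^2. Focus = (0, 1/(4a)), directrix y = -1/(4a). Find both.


a = 0.3150
1/(4a) = 0.7937
Focus = (0, 0.7937)
Directrix: y = -0.7937

Focus = (0, 0.7937), Directrix: y = -0.7937


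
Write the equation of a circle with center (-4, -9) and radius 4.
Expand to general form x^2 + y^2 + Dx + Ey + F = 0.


(x+ 4)^2 + (y+ 9)^2 = 4^2
D = -2h = 8, E = -2k = 18
F = h^2+k^2-r^2 = 16+81-16 = 81

x^2 + y^2 + 8x + 18y + 81 = 0


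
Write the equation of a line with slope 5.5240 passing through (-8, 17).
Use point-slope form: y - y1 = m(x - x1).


y - 17 = 5.5240(x + 8)
y = 5.5240x + 17 - 5.5240*(-8)
y = 5.5240x + 61.1920

y = 5.5240x + 61.1920


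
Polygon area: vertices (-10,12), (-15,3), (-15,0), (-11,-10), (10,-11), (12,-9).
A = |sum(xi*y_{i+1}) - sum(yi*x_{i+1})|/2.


sum(xi*y_{i+1}) = -10*3 - 15*0 - 15*(-10) - 11*(-11) + 10*(-9) + 12*12 = 295
sum(yi*x_{i+1}) = 12*(-15) + 3*(-15) + 0*(-11) - 10*10 - 11*12 - 9*(-10) = -367
Area = |295 + 367|/2 = 662/2 = 331.0000

331.0000 sq units


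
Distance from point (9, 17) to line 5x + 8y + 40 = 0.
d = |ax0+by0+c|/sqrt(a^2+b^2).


|5*9 + 8*17 + 40| = |221| = 221
sqrt(25 + 64) = sqrt(89) = 9.4340
d = 221/sqrt(89) = 23.4260

23.4260


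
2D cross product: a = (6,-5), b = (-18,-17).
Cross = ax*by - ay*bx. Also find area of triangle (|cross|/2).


cross = 6*(-17) + 5*(-18) = -102 - 90 = -192
Triangle area = |-192|/2 = 192/2 = 96.0000

cross = -192, triangle area = 96.0000


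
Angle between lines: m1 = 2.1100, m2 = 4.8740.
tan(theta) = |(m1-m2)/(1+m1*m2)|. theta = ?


m1-m2 = -2.764
1+m1*m2 = 11.28414
tan(theta) = |-2.764/11.28414| = 0.244946
theta = arctan(|-2.764/11.28414|) = 13.7634 degrees (acute angle)

13.7634 degrees


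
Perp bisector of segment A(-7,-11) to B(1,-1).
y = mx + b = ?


Midpoint = (-3, -6)
Slope of AB = dy/dx = 10/8 = 1.2500
Perp slope = -dx/dy = -8/10 = -0.8000
b = My - (perp slope)*Mx = -6 + (8*(-3))/10 = -6 - 2.4000 = -8.4000

y = -0.8000x - 8.4000


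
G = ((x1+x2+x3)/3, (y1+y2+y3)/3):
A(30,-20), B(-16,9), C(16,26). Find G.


Gx = (30- 16+16)/3 = 30/3 = 10.0000
Gy = (-20+9+26)/3 = 15/3 = 5.0000

G = (10.0000, 5.0000)


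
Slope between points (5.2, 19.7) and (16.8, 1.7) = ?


dy = 1.7 - 19.7 = -18.0
dx = 16.8 - 5.2 = 11.6
m = -18.0/11.6 = -1.5517

m = -1.5517


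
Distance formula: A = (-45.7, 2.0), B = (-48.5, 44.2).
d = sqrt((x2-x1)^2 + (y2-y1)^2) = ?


dx = -48.5 + 45.7 = -2.8
dy = 44.2 - 2.0 = 42.2
d = sqrt(7.84 + 1780.84) = sqrt(1788.68) = 42.2928

42.2928


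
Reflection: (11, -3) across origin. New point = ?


Reflection rule for origin: (-x, -y)
(11, -3) -> (-11, 3)

(-11, 3)


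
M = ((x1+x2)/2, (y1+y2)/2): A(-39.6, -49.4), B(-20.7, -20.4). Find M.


Mx = (-39.6 - 20.7)/2 = -60.3/2 = -30.1500
My = (-49.4 - 20.4)/2 = -69.8/2 = -34.9000

(-30.1500, -34.9000)


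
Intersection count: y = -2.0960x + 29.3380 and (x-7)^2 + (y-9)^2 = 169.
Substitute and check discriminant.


Substitute y = -2.0960x + 29.3380: (x-7)^2 + (-2.0960x+29.3380-9)^2 = 169
Expand to Ax^2 + Bx + C = 0, where b-k = 20.338
A = 1+m^2 = 5.393216
B = 2(m(b-k) - h) = 2(-2.0960*20.338 - 7) = -99.256896
C = h^2 + (b-k)^2 - r^2 = 49 + 413.634244 - 169 = 293.634244
disc = B^2-4AC = 9851.9314 - 6334.5316 = 3517.3998
disc > 0

2 intersection points


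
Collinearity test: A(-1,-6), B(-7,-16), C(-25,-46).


-1*(-16+ 46) - 7*(-46+ 6) - 25*(-6+ 16)
= -30 + 280 - 250 = 0

Yes, collinear (determinant = 0)


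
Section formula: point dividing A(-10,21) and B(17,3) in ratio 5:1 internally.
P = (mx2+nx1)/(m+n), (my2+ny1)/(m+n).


Px = (5*17 + 1*(-10))/6 = 75/6 = 12.5000
Py = (5*3 + 1*21)/6 = 36/6 = 6.0000

P = (12.5000, 6.0000)


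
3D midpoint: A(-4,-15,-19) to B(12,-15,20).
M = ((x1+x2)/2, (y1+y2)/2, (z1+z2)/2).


Mx = (-4+12)/2 = 4.0000
My = (-15- 15)/2 = -15.0000
Mz = (-19+20)/2 = 0.5000

M = (4.0000, -15.0000, 0.5000)


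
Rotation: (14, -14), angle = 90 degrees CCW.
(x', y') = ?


cos(90) = 0, sin(90) = 1
x' = 14*0 + 14*1 = 14
y' = 14*1 - 14*0 = 14

(14, 14)


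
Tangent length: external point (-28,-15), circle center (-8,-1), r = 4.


d = sqrt((-28+ 8)^2 + (-15+ 1)^2) = sqrt(400+196) = 24.4131
L = sqrt(596.0000 - 16) = sqrt(580.0000) = 24.0832

24.0832


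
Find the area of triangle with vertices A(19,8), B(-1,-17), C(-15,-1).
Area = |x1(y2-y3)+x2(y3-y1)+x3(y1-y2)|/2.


19*(-17+ 1) = -304
-1*(-1-8) = 9
-15*(8+ 17) = -375
sum = -670
Area = |-670|/2 = 335.0000

335.0000 sq units


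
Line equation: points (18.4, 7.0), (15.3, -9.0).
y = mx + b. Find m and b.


m = (-16.0)/(-3.1) = 5.1613
b = y1 - m*x1 = 7.0 - (-16.0*18.4)/(-3.1) = 7.0 - 94.9677 = -87.9677

y = 5.1613x - 87.9677


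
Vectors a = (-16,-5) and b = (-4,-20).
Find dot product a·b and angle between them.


a·b = -16*(-4) - 5*(-20) = 64 + 100 = 164
|a| = sqrt(256+25) = 16.7631
|b| = sqrt(16+400) = 20.3961
cos(theta) = 164/(sqrt(281)*sqrt(416)) = 164/sqrt(116896) = 0.479672
theta = arccos(164/sqrt(116896)) = 61.3360 degrees

a·b = 164, theta = 61.3360 deg


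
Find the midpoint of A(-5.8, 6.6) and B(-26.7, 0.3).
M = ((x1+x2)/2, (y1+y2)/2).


Mx = (-5.8 - 26.7)/2 = -32.5/2 = -16.2500
My = (6.6 + 0.3)/2 = 6.9/2 = 3.4500

(-16.2500, 3.4500)


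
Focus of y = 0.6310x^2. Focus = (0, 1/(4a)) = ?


a = 0.6310
4a = 2.5240
focus = (0, 1/2.5240) = (0, 0.3962)

Focus = (0, 0.3962)


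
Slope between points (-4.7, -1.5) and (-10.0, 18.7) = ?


dy = 18.7 + 1.5 = 20.2
dx = -10.0 + 4.7 = -5.3
m = 20.2/(-5.3) = -3.8113

m = -3.8113


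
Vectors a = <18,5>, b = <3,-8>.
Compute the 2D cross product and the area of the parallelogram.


cross = 18*(-8) - 5*3 = -144 - 15 = -159
Parallelogram area = |-159| = 159

cross = -159, parallelogram area = 159


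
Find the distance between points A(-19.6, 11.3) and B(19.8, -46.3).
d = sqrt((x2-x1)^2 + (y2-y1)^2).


dx = 19.8 + 19.6 = 39.4
dy = -46.3 - 11.3 = -57.6
d = sqrt(1552.36 + 3317.76) = sqrt(4870.12) = 69.7862

69.7862


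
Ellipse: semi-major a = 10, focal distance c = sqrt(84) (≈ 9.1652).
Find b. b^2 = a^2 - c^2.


b^2 = 10^2 - (sqrt(84))^2 = 100 - 84 = 16
b = sqrt(16) = 4

b = 4


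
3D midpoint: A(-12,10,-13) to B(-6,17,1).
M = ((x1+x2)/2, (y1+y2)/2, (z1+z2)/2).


Mx = (-12- 6)/2 = -9.0000
My = (10+17)/2 = 13.5000
Mz = (-13+1)/2 = -6.0000

M = (-9.0000, 13.5000, -6.0000)


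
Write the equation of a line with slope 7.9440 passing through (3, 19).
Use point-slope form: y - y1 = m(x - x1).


y - 19 = 7.9440(x - 3)
y = 7.9440x + 19 - 7.9440*3
y = 7.9440x - 4.8320

y = 7.9440x - 4.8320


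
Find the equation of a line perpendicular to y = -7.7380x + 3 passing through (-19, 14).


Perpendicular slope = -1/m1 = -1/(-7.7380) = 0.1292
b2 = y0 - m2*x0 = 14 - 19/(-7.7380) = 14 + 2.4554 = 16.4554

y = 0.1292x + 16.4554


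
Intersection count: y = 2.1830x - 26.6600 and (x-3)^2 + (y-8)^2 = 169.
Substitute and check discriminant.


Substitute y = 2.1830x - 26.6600: (x-3)^2 + (2.1830x- 26.6600-8)^2 = 169
Expand to Ax^2 + Bx + C = 0, where b-k = -34.66
A = 1+m^2 = 5.765489
B = 2(m(b-k) - h) = 2(2.1830*(-34.66) - 3) = -157.32556
C = h^2 + (b-k)^2 - r^2 = 9 + 1201.3156 - 169 = 1041.3156
disc = B^2-4AC = 24751.3318 - 24014.7745 = 736.5573
disc > 0

2 intersection points


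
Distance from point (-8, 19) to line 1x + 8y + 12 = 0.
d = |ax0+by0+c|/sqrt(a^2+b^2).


|1*(-8) + 8*19 + 12| = |156| = 156
sqrt(1 + 64) = sqrt(65) = 8.0623
d = 156/sqrt(65) = 19.3494

19.3494


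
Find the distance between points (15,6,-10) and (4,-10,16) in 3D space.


dx=-11, dy=-16, dz=26
d = sqrt(121+256+676) = sqrt(1053) = 32.4500

32.4500


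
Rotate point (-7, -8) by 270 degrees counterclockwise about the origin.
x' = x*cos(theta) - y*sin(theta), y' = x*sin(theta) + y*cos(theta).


cos(270) = 0, sin(270) = -1
x' = -7*0 + 8*(-1) = -8
y' = -7*(-1) - 8*0 = 7

(-8, 7)


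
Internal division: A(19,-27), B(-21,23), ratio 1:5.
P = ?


Px = (1*(-21) + 5*19)/6 = 74/6 = 12.3333
Py = (1*23 + 5*(-27))/6 = -112/6 = -18.6667

P = (12.3333, -18.6667)


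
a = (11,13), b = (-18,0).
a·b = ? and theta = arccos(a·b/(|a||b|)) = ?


a·b = 11*(-18) + 13*0 = -198 + 0 = -198
|a| = sqrt(121+169) = 17.0294
|b| = sqrt(324+0) = 18.0000
cos(theta) = -198/(sqrt(290)*sqrt(324)) = -198/sqrt(93960) = -0.645942
theta = arccos(-198/sqrt(93960)) = 130.2364 degrees

a·b = -198, theta = 130.2364 deg


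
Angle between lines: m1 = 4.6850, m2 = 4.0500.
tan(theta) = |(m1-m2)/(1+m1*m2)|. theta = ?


m1-m2 = 0.635
1+m1*m2 = 19.97425
tan(theta) = |0.635/19.97425| = 0.031791
theta = arctan(|0.635/19.97425|) = 1.8209 degrees (acute angle)

1.8209 degrees


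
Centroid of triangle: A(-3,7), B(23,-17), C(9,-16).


Gx = (-3+23+9)/3 = 29/3 = 9.6667
Gy = (7- 17- 16)/3 = -26/3 = -8.6667

G = (9.6667, -8.6667)


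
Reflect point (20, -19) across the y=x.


Reflection rule for y=x: (y, x)
(20, -19) -> (-19, 20)

(-19, 20)


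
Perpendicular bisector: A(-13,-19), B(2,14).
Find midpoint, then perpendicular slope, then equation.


Midpoint = (-5.5, -2.5)
Slope of AB = dy/dx = 33/15 = 2.2000
Perp slope = -dx/dy = -15/33 = -0.4545
b = My - (perp slope)*Mx = -2.5 + (15*(-5.5))/33 = -2.5 - 2.5000 = -5.0000

y = -0.4545x - 5.0000


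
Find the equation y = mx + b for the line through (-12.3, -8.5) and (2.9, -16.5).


m = (-8.0)/(15.2) = -0.5263
b = y1 - m*x1 = -8.5 - (-8.0*(-12.3))/(15.2) = -8.5 - 6.4737 = -14.9737

y = -0.5263x - 14.9737


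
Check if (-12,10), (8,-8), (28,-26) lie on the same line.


-12*(-8+ 26) + 8*(-26-10) + 28*(10+ 8)
= -216 - 288 + 504 = 0

Yes, collinear (determinant = 0)


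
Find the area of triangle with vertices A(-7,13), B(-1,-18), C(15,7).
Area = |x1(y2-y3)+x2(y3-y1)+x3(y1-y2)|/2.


-7*(-18-7) = 175
-1*(7-13) = 6
15*(13+ 18) = 465
sum = 646
Area = |646|/2 = 323.0000

323.0000 sq units


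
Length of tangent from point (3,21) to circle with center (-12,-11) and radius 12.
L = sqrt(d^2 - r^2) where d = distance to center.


d = sqrt((3+ 12)^2 + (21+ 11)^2) = sqrt(225+1024) = 35.3412
L = sqrt(1249.0000 - 144) = sqrt(1105.0000) = 33.2415

33.2415


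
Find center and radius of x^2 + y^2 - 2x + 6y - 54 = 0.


h = -D/2 = 2/2 = 1
k = -E/2 = -6/2 = -3
r^2 = h^2 + k^2 - F = 1 + 9 + 54 = 64
r = 8

Center (1, -3), radius = 8


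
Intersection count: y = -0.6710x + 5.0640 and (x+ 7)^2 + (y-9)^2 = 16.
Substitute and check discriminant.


Substitute y = -0.6710x + 5.0640: (x+ 7)^2 + (-0.6710x+5.0640-9)^2 = 16
Expand to Ax^2 + Bx + C = 0, where b-k = -3.936
A = 1+m^2 = 1.450241
B = 2(m(b-k) - h) = 2(-0.6710*(-3.936) + 7) = 19.282112
C = h^2 + (b-k)^2 - r^2 = 49 + 15.492096 - 16 = 48.492096
disc = B^2-4AC = 371.7998 - 281.3009 = 90.4989
disc > 0

2 intersection points


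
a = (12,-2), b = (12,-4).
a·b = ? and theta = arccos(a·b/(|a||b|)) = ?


a·b = 12*12 - 2*(-4) = 144 + 8 = 152
|a| = sqrt(144+4) = 12.1655
|b| = sqrt(144+16) = 12.6491
cos(theta) = 152/(sqrt(148)*sqrt(160)) = 152/sqrt(23680) = 0.987763
theta = arccos(152/sqrt(23680)) = 8.9726 degrees

a·b = 152, theta = 8.9726 deg


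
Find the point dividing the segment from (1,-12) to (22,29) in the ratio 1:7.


Px = (1*22 + 7*1)/8 = 29/8 = 3.6250
Py = (1*29 + 7*(-12))/8 = -55/8 = -6.8750

P = (3.6250, -6.8750)


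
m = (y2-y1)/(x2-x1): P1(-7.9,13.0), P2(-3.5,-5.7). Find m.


dy = -5.7 - 13.0 = -18.7
dx = -3.5 + 7.9 = 4.4
m = -18.7/4.4 = -4.2500

m = -4.2500


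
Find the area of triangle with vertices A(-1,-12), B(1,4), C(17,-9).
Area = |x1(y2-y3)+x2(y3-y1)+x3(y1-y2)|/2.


-1*(4+ 9) = -13
1*(-9+ 12) = 3
17*(-12-4) = -272
sum = -282
Area = |-282|/2 = 141.0000

141.0000 sq units


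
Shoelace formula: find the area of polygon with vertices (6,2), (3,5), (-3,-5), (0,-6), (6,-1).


sum(xi*y_{i+1}) = 6*5 + 3*(-5) - 3*(-6) + 0*(-1) + 6*2 = 45
sum(yi*x_{i+1}) = 2*3 + 5*(-3) - 5*0 - 6*6 - 1*6 = -51
Area = |45 + 51|/2 = 96/2 = 48.0000

48.0000 sq units


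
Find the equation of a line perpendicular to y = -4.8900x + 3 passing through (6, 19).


Perpendicular slope = -1/m1 = -1/(-4.8900) = 0.2045
b2 = y0 - m2*x0 = 19 + 6/(-4.8900) = 19 - 1.2270 = 17.7730

y = 0.2045x + 17.7730


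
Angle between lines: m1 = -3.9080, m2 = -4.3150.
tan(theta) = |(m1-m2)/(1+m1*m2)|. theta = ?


m1-m2 = 0.407
1+m1*m2 = 17.86302
tan(theta) = |0.407/17.86302| = 0.022785
theta = arctan(|0.407/17.86302|) = 1.3052 degrees (acute angle)

1.3052 degrees


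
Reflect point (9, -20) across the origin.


Reflection rule for origin: (-x, -y)
(9, -20) -> (-9, 20)

(-9, 20)


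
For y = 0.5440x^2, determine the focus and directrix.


a = 0.5440
1/(4a) = 0.4596
Focus = (0, 0.4596)
Directrix: y = -0.4596

Focus = (0, 0.4596), Directrix: y = -0.4596


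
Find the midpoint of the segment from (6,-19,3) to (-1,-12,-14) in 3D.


Mx = (6- 1)/2 = 2.5000
My = (-19- 12)/2 = -15.5000
Mz = (3- 14)/2 = -5.5000

M = (2.5000, -15.5000, -5.5000)


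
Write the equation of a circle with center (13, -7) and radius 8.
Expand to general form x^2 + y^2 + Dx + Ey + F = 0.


(x-13)^2 + (y+ 7)^2 = 8^2
D = -2h = -26, E = -2k = 14
F = h^2+k^2-r^2 = 169+49-64 = 154

x^2 + y^2 - 26x + 14y + 154 = 0


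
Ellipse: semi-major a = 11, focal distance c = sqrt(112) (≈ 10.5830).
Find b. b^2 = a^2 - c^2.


b^2 = 11^2 - (sqrt(112))^2 = 121 - 112 = 9
b = sqrt(9) = 3

b = 3


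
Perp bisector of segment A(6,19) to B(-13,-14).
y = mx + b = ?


Midpoint = (-3.5, 2.5)
Slope of AB = dy/dx = -33/(-19) = 1.7368
Perp slope = -dx/dy = -19/33 = -0.5758
b = My - (perp slope)*Mx = 2.5 + (-19*(-3.5))/(-33) = 2.5 - 2.0152 = 0.4848

y = -0.5758x + 0.4848


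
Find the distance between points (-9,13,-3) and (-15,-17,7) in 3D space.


dx=-6, dy=-30, dz=10
d = sqrt(36+900+100) = sqrt(1036) = 32.1870

32.1870


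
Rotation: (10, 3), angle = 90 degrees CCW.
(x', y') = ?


cos(90) = 0, sin(90) = 1
x' = 10*0 - 3*1 = -3
y' = 10*1 + 3*0 = 10

(-3, 10)


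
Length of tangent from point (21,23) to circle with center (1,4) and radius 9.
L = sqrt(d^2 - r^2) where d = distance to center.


d = sqrt((21-1)^2 + (23-4)^2) = sqrt(400+361) = 27.5862
L = sqrt(761.0000 - 81) = sqrt(680.0000) = 26.0768

26.0768


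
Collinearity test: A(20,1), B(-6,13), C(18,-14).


20*(13+ 14) - 6*(-14-1) + 18*(1-13)
= 540 + 90 - 216 = 414

No, not collinear (determinant = 414)


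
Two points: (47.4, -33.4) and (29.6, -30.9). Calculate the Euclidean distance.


dx = 29.6 - 47.4 = -17.8
dy = -30.9 + 33.4 = 2.5
d = sqrt(316.84 + 6.25) = sqrt(323.09) = 17.9747

17.9747


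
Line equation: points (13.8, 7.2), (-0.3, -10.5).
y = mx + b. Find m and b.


m = (-17.7)/(-14.1) = 1.2553
b = y1 - m*x1 = 7.2 - (-17.7*13.8)/(-14.1) = 7.2 - 17.3234 = -10.1234

y = 1.2553x - 10.1234


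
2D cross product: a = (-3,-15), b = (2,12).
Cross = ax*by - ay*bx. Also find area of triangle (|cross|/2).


cross = -3*12 + 15*2 = -36 + 30 = -6
Triangle area = |-6|/2 = 6/2 = 3.0000

cross = -6, triangle area = 3.0000


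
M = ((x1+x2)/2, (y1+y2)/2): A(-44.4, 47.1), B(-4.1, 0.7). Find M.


Mx = (-44.4 - 4.1)/2 = -48.5/2 = -24.2500
My = (47.1 + 0.7)/2 = 47.8/2 = 23.9000

(-24.2500, 23.9000)


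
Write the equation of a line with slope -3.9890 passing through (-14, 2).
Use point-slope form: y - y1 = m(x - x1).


y - 2 = -3.9890(x + 14)
y = -3.9890x + 2 + 3.9890*(-14)
y = -3.9890x - 53.8460

y = -3.9890x - 53.8460


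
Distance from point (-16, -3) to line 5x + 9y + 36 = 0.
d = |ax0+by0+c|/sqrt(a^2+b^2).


|5*(-16) + 9*(-3) + 36| = |-71| = 71
sqrt(25 + 81) = sqrt(106) = 10.2956
d = 71/sqrt(106) = 6.8961

6.8961


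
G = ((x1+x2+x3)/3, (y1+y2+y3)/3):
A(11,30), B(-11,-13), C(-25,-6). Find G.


Gx = (11- 11- 25)/3 = -25/3 = -8.3333
Gy = (30- 13- 6)/3 = 11/3 = 3.6667

G = (-8.3333, 3.6667)


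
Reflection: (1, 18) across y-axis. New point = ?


Reflection rule for y-axis: (-x, y)
(1, 18) -> (-1, 18)

(-1, 18)


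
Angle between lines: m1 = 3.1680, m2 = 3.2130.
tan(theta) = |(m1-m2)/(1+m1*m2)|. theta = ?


m1-m2 = -0.045
1+m1*m2 = 11.178784
tan(theta) = |-0.045/11.178784| = 0.004025
theta = arctan(|-0.045/11.178784|) = 0.2306 degrees (acute angle)

0.2306 degrees


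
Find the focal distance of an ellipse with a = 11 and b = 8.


c^2 = 11^2 - 8^2 = 121 - 64 = 57
c = sqrt(57) = 7.5498

c = 7.5498


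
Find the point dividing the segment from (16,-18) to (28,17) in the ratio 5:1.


Px = (5*28 + 1*16)/6 = 156/6 = 26.0000
Py = (5*17 + 1*(-18))/6 = 67/6 = 11.1667

P = (26.0000, 11.1667)


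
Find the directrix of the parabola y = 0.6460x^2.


a = 0.6460
1/(4a) = 0.3870
directrix: y = -0.3870 = -0.3870

y = -0.3870


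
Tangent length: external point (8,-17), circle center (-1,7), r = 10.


d = sqrt((8+ 1)^2 + (-17-7)^2) = sqrt(81+576) = 25.6320
L = sqrt(657.0000 - 100) = sqrt(557.0000) = 23.6008

23.6008


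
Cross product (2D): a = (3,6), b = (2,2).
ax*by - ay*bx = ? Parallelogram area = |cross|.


cross = 3*2 - 6*2 = 6 - 12 = -6
Parallelogram area = |-6| = 6

cross = -6, parallelogram area = 6


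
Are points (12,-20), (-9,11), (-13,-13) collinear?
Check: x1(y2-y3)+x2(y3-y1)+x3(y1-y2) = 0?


12*(11+ 13) - 9*(-13+ 20) - 13*(-20-11)
= 288 - 63 + 403 = 628

No, not collinear (determinant = 628)


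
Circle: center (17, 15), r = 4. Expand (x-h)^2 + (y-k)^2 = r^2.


(x-17)^2 + (y-15)^2 = 4^2
D = -2h = -34, E = -2k = -30
F = h^2+k^2-r^2 = 289+225-16 = 498

x^2 + y^2 - 34x - 30y + 498 = 0


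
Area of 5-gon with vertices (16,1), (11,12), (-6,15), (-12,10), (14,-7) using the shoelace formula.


sum(xi*y_{i+1}) = 16*12 + 11*15 - 6*10 - 12*(-7) + 14*1 = 395
sum(yi*x_{i+1}) = 1*11 + 12*(-6) + 15*(-12) + 10*14 - 7*16 = -213
Area = |395 + 213|/2 = 608/2 = 304.0000

304.0000 sq units


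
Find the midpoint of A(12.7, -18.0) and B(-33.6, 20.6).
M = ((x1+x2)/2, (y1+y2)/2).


Mx = (12.7 - 33.6)/2 = -20.9/2 = -10.4500
My = (-18.0 + 20.6)/2 = 2.6/2 = 1.3000

(-10.4500, 1.3000)


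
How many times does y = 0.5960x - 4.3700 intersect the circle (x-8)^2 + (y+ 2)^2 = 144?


Substitute y = 0.5960x - 4.3700: (x-8)^2 + (0.5960x- 4.3700+ 2)^2 = 144
Expand to Ax^2 + Bx + C = 0, where b-k = -2.37
A = 1+m^2 = 1.355216
B = 2(m(b-k) - h) = 2(0.5960*(-2.37) - 8) = -18.82504
C = h^2 + (b-k)^2 - r^2 = 64 + 5.6169 - 144 = -74.3831
disc = B^2-4AC = 354.3821 + 403.2207 = 757.6028
disc > 0

2 intersection points


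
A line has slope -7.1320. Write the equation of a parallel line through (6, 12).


Parallel lines have equal slopes.
m2 = -7.1320
b2 = 12 + 7.1320*6 = 54.7920

y = -7.1320x + 54.7920


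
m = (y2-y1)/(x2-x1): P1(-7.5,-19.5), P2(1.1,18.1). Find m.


dy = 18.1 + 19.5 = 37.6
dx = 1.1 + 7.5 = 8.6
m = 37.6/8.6 = 4.3721

m = 4.3721


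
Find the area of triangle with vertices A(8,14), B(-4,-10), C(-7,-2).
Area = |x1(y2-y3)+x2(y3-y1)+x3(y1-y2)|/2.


8*(-10+ 2) = -64
-4*(-2-14) = 64
-7*(14+ 10) = -168
sum = -168
Area = |-168|/2 = 84.0000

84.0000 sq units


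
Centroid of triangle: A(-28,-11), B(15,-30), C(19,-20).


Gx = (-28+15+19)/3 = 6/3 = 2.0000
Gy = (-11- 30- 20)/3 = -61/3 = -20.3333

G = (2.0000, -20.3333)


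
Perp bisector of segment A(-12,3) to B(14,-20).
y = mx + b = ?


Midpoint = (1, -8.5)
Slope of AB = dy/dx = -23/26 = -0.8846
Perp slope = -dx/dy = 26/23 = 1.1304
b = My - (perp slope)*Mx = -8.5 + (26*1)/(-23) = -8.5 - 1.1304 = -9.6304

y = 1.1304x - 9.6304


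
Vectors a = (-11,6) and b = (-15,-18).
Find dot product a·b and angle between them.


a·b = -11*(-15) + 6*(-18) = 165 - 108 = 57
|a| = sqrt(121+36) = 12.5300
|b| = sqrt(225+324) = 23.4307
cos(theta) = 57/(sqrt(157)*sqrt(549)) = 57/sqrt(86193) = 0.194151
theta = arccos(57/sqrt(86193)) = 78.8049 degrees

a·b = 57, theta = 78.8049 deg


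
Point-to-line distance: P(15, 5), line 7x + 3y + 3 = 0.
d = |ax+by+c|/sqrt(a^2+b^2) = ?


|7*15 + 3*5 + 3| = |123| = 123
sqrt(49 + 9) = sqrt(58) = 7.6158
d = 123/sqrt(58) = 16.1507

16.1507


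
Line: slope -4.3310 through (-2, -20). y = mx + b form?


y + 20 = -4.3310(x + 2)
y = -4.3310x - 20 + 4.3310*(-2)
y = -4.3310x - 28.6620

y = -4.3310x - 28.6620


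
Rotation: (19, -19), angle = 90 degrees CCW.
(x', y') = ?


cos(90) = 0, sin(90) = 1
x' = 19*0 + 19*1 = 19
y' = 19*1 - 19*0 = 19

(19, 19)


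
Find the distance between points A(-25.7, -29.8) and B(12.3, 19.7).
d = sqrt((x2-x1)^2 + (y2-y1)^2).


dx = 12.3 + 25.7 = 38.0
dy = 19.7 + 29.8 = 49.5
d = sqrt(1444.0 + 2450.25) = sqrt(3894.25) = 62.4039

62.4039


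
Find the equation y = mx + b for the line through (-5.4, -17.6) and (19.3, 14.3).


m = (31.9)/(24.7) = 1.2915
b = y1 - m*x1 = -17.6 - (31.9*(-5.4))/(24.7) = -17.6 + 6.9741 = -10.6259

y = 1.2915x - 10.6259


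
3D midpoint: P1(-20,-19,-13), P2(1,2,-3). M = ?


Mx = (-20+1)/2 = -9.5000
My = (-19+2)/2 = -8.5000
Mz = (-13- 3)/2 = -8.0000

M = (-9.5000, -8.5000, -8.0000)


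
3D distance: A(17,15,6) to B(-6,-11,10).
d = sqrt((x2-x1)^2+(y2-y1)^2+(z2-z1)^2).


dx=-23, dy=-26, dz=4
d = sqrt(529+676+16) = sqrt(1221) = 34.9428

34.9428


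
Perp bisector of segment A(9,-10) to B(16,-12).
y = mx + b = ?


Midpoint = (12.5, -11)
Slope of AB = dy/dx = -2/7 = -0.2857
Perp slope = -dx/dy = 7/2 = 3.5000
b = My - (perp slope)*Mx = -11 + (7*12.5)/(-2) = -11 - 43.7500 = -54.7500

y = 3.5000x - 54.7500


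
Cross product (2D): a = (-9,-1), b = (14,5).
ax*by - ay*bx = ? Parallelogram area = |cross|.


cross = -9*5 + 1*14 = -45 + 14 = -31
Parallelogram area = |-31| = 31

cross = -31, parallelogram area = 31


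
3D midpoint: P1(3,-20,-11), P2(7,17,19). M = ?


Mx = (3+7)/2 = 5.0000
My = (-20+17)/2 = -1.5000
Mz = (-11+19)/2 = 4.0000

M = (5.0000, -1.5000, 4.0000)


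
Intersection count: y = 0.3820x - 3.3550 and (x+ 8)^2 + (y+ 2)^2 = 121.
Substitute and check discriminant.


Substitute y = 0.3820x - 3.3550: (x+ 8)^2 + (0.3820x- 3.3550+ 2)^2 = 121
Expand to Ax^2 + Bx + C = 0, where b-k = -1.355
A = 1+m^2 = 1.145924
B = 2(m(b-k) - h) = 2(0.3820*(-1.355) + 8) = 14.96478
C = h^2 + (b-k)^2 - r^2 = 64 + 1.836025 - 121 = -55.163975
disc = B^2-4AC = 223.9446 + 252.8549 = 476.7995
disc > 0

2 intersection points


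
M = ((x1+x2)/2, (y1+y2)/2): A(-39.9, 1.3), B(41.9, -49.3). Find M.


Mx = (-39.9 + 41.9)/2 = 2.0/2 = 1.0000
My = (1.3 - 49.3)/2 = -48.0/2 = -24.0000

(1.0000, -24.0000)


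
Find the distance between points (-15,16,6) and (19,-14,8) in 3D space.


dx=34, dy=-30, dz=2
d = sqrt(1156+900+4) = sqrt(2060) = 45.3872

45.3872


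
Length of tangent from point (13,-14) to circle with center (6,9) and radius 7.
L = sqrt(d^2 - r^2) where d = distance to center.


d = sqrt((13-6)^2 + (-14-9)^2) = sqrt(49+529) = 24.0416
L = sqrt(578.0000 - 49) = sqrt(529.0000) = 23.0000

23.0000


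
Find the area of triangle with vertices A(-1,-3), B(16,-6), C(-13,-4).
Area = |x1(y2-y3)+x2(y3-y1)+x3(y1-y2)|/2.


-1*(-6+ 4) = 2
16*(-4+ 3) = -16
-13*(-3+ 6) = -39
sum = -53
Area = |-53|/2 = 26.5000

26.5000 sq units


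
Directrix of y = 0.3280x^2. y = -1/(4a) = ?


a = 0.3280
1/(4a) = 0.7622
directrix: y = -0.7622 = -0.7622

y = -0.7622


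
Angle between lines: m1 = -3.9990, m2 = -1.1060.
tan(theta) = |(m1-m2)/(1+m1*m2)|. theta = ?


m1-m2 = -2.893
1+m1*m2 = 5.422894
tan(theta) = |-2.893/5.422894| = 0.533479
theta = arctan(|-2.893/5.422894|) = 28.0790 degrees (acute angle)

28.0790 degrees


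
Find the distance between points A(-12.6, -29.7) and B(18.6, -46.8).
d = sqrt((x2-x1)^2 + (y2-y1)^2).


dx = 18.6 + 12.6 = 31.2
dy = -46.8 + 29.7 = -17.1
d = sqrt(973.44 + 292.41) = sqrt(1265.85) = 35.5788

35.5788


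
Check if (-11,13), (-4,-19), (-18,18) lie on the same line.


-11*(-19-18) - 4*(18-13) - 18*(13+ 19)
= 407 - 20 - 576 = -189

No, not collinear (determinant = -189)


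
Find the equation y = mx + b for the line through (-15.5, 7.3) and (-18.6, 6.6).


m = (-0.7)/(-3.1) = 0.2258
b = y1 - m*x1 = 7.3 - (-0.7*(-15.5))/(-3.1) = 7.3 + 3.5000 = 10.8000

y = 0.2258x + 10.8000


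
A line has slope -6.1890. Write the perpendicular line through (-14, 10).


Perpendicular slope = -1/m1 = -1/(-6.1890) = 0.1616
b2 = y0 - m2*x0 = 10 - 14/(-6.1890) = 10 + 2.2621 = 12.2621

y = 0.1616x + 12.2621


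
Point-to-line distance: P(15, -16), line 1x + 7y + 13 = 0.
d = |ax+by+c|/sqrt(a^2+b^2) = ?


|1*15 + 7*(-16) + 13| = |-84| = 84
sqrt(1 + 49) = sqrt(50) = 7.0711
d = 84/sqrt(50) = 11.8794

11.8794


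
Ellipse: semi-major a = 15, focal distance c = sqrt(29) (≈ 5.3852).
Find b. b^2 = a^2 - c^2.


b^2 = 15^2 - (sqrt(29))^2 = 225 - 29 = 196
b = sqrt(196) = 14

b = 14


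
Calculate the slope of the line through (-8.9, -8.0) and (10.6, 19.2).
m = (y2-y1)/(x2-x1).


dy = 19.2 + 8.0 = 27.2
dx = 10.6 + 8.9 = 19.5
m = 27.2/19.5 = 1.3949

m = 1.3949


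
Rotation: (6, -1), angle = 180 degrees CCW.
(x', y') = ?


cos(180) = -1, sin(180) = 0
x' = 6*(-1) + 1*0 = -6
y' = 6*0 - 1*(-1) = 1

(-6, 1)


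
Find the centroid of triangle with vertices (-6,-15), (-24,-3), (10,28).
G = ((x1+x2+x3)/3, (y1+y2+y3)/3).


Gx = (-6- 24+10)/3 = -20/3 = -6.6667
Gy = (-15- 3+28)/3 = 10/3 = 3.3333

G = (-6.6667, 3.3333)


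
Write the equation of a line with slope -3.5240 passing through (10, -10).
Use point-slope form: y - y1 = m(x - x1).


y + 10 = -3.5240(x - 10)
y = -3.5240x - 10 + 3.5240*10
y = -3.5240x + 25.2400

y = -3.5240x + 25.2400


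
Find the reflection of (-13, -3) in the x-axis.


Reflection rule for x-axis: (x, -y)
(-13, -3) -> (-13, 3)

(-13, 3)


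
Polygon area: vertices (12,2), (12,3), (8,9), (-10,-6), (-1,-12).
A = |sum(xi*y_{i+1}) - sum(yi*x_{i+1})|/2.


sum(xi*y_{i+1}) = 12*3 + 12*9 + 8*(-6) - 10*(-12) - 1*2 = 214
sum(yi*x_{i+1}) = 2*12 + 3*8 + 9*(-10) - 6*(-1) - 12*12 = -180
Area = |214 + 180|/2 = 394/2 = 197.0000

197.0000 sq units


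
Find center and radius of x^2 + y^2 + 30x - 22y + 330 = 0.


h = -D/2 = -30/2 = -15
k = -E/2 = 22/2 = 11
r^2 = h^2 + k^2 - F = 225 + 121 - 330 = 16
r = 4

Center (-15, 11), radius = 4


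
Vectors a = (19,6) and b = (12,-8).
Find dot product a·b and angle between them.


a·b = 19*12 + 6*(-8) = 228 - 48 = 180
|a| = sqrt(361+36) = 19.9249
|b| = sqrt(144+64) = 14.4222
cos(theta) = 180/(sqrt(397)*sqrt(208)) = 180/sqrt(82576) = 0.626391
theta = arccos(180/sqrt(82576)) = 51.2156 degrees

a·b = 180, theta = 51.2156 deg


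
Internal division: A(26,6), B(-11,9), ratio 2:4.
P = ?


Px = (2*(-11) + 4*26)/6 = 82/6 = 13.6667
Py = (2*9 + 4*6)/6 = 42/6 = 7.0000

P = (13.6667, 7.0000)


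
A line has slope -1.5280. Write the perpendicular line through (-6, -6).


Perpendicular slope = -1/m1 = -1/(-1.5280) = 0.6545
b2 = y0 - m2*x0 = -6 - 6/(-1.5280) = -6 + 3.9267 = -2.0733

y = 0.6545x - 2.0733


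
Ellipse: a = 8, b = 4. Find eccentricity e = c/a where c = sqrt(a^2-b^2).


c = sqrt(64-16) = sqrt(48) = 6.9282
e = c/a = sqrt(48)/8 = 0.8660

e = 0.8660


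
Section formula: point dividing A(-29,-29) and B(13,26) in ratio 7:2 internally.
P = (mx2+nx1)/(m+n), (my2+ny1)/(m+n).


Px = (7*13 + 2*(-29))/9 = 33/9 = 3.6667
Py = (7*26 + 2*(-29))/9 = 124/9 = 13.7778

P = (3.6667, 13.7778)


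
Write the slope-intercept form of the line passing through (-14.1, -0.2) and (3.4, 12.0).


m = (12.2)/(17.5) = 0.6971
b = y1 - m*x1 = -0.2 - (12.2*(-14.1))/(17.5) = -0.2 + 9.8297 = 9.6297

y = 0.6971x + 9.6297


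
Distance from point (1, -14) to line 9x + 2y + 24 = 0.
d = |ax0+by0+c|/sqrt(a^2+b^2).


|9*1 + 2*(-14) + 24| = |5| = 5
sqrt(81 + 4) = sqrt(85) = 9.2195
d = 5/sqrt(85) = 0.5423

0.5423


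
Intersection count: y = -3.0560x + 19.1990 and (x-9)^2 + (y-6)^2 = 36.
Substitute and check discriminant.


Substitute y = -3.0560x + 19.1990: (x-9)^2 + (-3.0560x+19.1990-6)^2 = 36
Expand to Ax^2 + Bx + C = 0, where b-k = 13.199
A = 1+m^2 = 10.339136
B = 2(m(b-k) - h) = 2(-3.0560*13.199 - 9) = -98.672288
C = h^2 + (b-k)^2 - r^2 = 81 + 174.213601 - 36 = 219.213601
disc = B^2-4AC = 9736.2204 - 9065.9169 = 670.3035
disc > 0

2 intersection points


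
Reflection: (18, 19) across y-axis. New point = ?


Reflection rule for y-axis: (-x, y)
(18, 19) -> (-18, 19)

(-18, 19)


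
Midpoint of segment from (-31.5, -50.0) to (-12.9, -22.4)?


Mx = (-31.5 - 12.9)/2 = -44.4/2 = -22.2000
My = (-50.0 - 22.4)/2 = -72.4/2 = -36.2000

(-22.2000, -36.2000)


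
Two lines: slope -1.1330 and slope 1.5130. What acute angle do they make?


m1-m2 = -2.646
1+m1*m2 = -0.714229
tan(theta) = |-2.646/(-0.714229)| = 3.704694
theta = arctan(|-2.646/(-0.714229)|) = 74.8943 degrees (acute angle)

74.8943 degrees


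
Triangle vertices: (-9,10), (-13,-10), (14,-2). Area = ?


-9*(-10+ 2) = 72
-13*(-2-10) = 156
14*(10+ 10) = 280
sum = 508
Area = |508|/2 = 254.0000

254.0000 sq units


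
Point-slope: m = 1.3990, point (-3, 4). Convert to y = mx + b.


y - 4 = 1.3990(x + 3)
y = 1.3990x + 4 - 1.3990*(-3)
y = 1.3990x + 8.1970

y = 1.3990x + 8.1970


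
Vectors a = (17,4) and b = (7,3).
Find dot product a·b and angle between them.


a·b = 17*7 + 4*3 = 119 + 12 = 131
|a| = sqrt(289+16) = 17.4642
|b| = sqrt(49+9) = 7.6158
cos(theta) = 131/(sqrt(305)*sqrt(58)) = 131/sqrt(17690) = 0.984935
theta = arccos(131/sqrt(17690)) = 9.9581 degrees

a·b = 131, theta = 9.9581 deg


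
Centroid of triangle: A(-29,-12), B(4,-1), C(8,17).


Gx = (-29+4+8)/3 = -17/3 = -5.6667
Gy = (-12- 1+17)/3 = 4/3 = 1.3333

G = (-5.6667, 1.3333)


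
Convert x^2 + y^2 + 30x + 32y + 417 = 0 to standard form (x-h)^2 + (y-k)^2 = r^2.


h = -D/2 = -30/2 = -15
k = -E/2 = -32/2 = -16
r^2 = h^2 + k^2 - F = 225 + 256 - 417 = 64
r = 8

Center (-15, -16), radius = 8


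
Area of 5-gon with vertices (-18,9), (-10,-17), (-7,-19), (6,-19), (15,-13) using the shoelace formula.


sum(xi*y_{i+1}) = -18*(-17) - 10*(-19) - 7*(-19) + 6*(-13) + 15*9 = 686
sum(yi*x_{i+1}) = 9*(-10) - 17*(-7) - 19*6 - 19*15 - 13*(-18) = -136
Area = |686 + 136|/2 = 822/2 = 411.0000

411.0000 sq units


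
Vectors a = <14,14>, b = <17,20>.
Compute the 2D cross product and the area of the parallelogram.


cross = 14*20 - 14*17 = 280 - 238 = 42
Parallelogram area = |42| = 42

cross = 42, parallelogram area = 42


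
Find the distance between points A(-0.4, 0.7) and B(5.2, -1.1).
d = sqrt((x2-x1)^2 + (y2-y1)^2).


dx = 5.2 + 0.4 = 5.6
dy = -1.1 - 0.7 = -1.8
d = sqrt(31.36 + 3.24) = sqrt(34.6) = 5.8822

5.8822


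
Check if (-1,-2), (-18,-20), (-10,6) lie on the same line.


-1*(-20-6) - 18*(6+ 2) - 10*(-2+ 20)
= 26 - 144 - 180 = -298

No, not collinear (determinant = -298)


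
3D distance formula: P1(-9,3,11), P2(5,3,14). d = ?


dx=14, dy=0, dz=3
d = sqrt(196+0+9) = sqrt(205) = 14.3178

14.3178


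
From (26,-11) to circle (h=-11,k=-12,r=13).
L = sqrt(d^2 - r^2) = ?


d = sqrt((26+ 11)^2 + (-11+ 12)^2) = sqrt(1369+1) = 37.0135
L = sqrt(1370.0000 - 169) = sqrt(1201.0000) = 34.6554

34.6554


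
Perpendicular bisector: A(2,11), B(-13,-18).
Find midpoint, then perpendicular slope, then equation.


Midpoint = (-5.5, -3.5)
Slope of AB = dy/dx = -29/(-15) = 1.9333
Perp slope = -dx/dy = -15/29 = -0.5172
b = My - (perp slope)*Mx = -3.5 + (-15*(-5.5))/(-29) = -3.5 - 2.8448 = -6.3448

y = -0.5172x - 6.3448


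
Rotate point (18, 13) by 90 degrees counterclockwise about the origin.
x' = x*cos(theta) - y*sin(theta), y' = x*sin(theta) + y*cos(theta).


cos(90) = 0, sin(90) = 1
x' = 18*0 - 13*1 = -13
y' = 18*1 + 13*0 = 18

(-13, 18)


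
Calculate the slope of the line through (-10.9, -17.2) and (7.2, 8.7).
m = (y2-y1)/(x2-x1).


dy = 8.7 + 17.2 = 25.9
dx = 7.2 + 10.9 = 18.1
m = 25.9/18.1 = 1.4309

m = 1.4309


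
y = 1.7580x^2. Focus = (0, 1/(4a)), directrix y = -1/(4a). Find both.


a = 1.7580
1/(4a) = 0.1422
Focus = (0, 0.1422)
Directrix: y = -0.1422

Focus = (0, 0.1422), Directrix: y = -0.1422


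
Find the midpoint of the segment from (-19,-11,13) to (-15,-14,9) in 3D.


Mx = (-19- 15)/2 = -17.0000
My = (-11- 14)/2 = -12.5000
Mz = (13+9)/2 = 11.0000

M = (-17.0000, -12.5000, 11.0000)


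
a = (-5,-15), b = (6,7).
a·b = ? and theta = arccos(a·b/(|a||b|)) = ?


a·b = -5*6 - 15*7 = -30 - 105 = -135
|a| = sqrt(25+225) = 15.8114
|b| = sqrt(36+49) = 9.2195
cos(theta) = -135/(sqrt(250)*sqrt(85)) = -135/sqrt(21250) = -0.926092
theta = arccos(-135/sqrt(21250)) = 157.8337 degrees

a·b = -135, theta = 157.8337 deg


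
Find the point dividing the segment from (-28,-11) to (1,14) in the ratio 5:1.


Px = (5*1 + 1*(-28))/6 = -23/6 = -3.8333
Py = (5*14 + 1*(-11))/6 = 59/6 = 9.8333

P = (-3.8333, 9.8333)


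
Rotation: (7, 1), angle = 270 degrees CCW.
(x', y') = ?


cos(270) = 0, sin(270) = -1
x' = 7*0 - 1*(-1) = 1
y' = 7*(-1) + 1*0 = -7

(1, -7)


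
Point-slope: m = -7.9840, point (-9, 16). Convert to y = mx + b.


y - 16 = -7.9840(x + 9)
y = -7.9840x + 16 + 7.9840*(-9)
y = -7.9840x - 55.8560

y = -7.9840x - 55.8560


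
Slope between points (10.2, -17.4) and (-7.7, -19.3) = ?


dy = -19.3 + 17.4 = -1.9
dx = -7.7 - 10.2 = -17.9
m = -1.9/(-17.9) = 0.1061

m = 0.1061


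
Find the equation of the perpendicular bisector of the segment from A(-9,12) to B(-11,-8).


Midpoint = (-10, 2)
Slope of AB = dy/dx = -20/(-2) = 10.0000
Perp slope = -dx/dy = -2/20 = -0.1000
b = My - (perp slope)*Mx = 2 + (-2*(-10))/(-20) = 2 - 1.0000 = 1.0000

y = -0.1000x + 1.0000


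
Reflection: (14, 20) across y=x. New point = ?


Reflection rule for y=x: (y, x)
(14, 20) -> (20, 14)

(20, 14)


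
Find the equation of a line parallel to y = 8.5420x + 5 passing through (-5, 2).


Parallel lines have equal slopes.
m2 = 8.5420
b2 = 2 - 8.5420*(-5) = 44.7100

y = 8.5420x + 44.7100


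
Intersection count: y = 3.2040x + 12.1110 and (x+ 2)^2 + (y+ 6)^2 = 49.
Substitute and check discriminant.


Substitute y = 3.2040x + 12.1110: (x+ 2)^2 + (3.2040x+12.1110+ 6)^2 = 49
Expand to Ax^2 + Bx + C = 0, where b-k = 18.111
A = 1+m^2 = 11.265616
B = 2(m(b-k) - h) = 2(3.2040*18.111 + 2) = 120.055288
C = h^2 + (b-k)^2 - r^2 = 4 + 328.008321 - 49 = 283.008321
disc = B^2-4AC = 14413.2722 - 12753.0523 = 1660.2199
disc > 0

2 intersection points


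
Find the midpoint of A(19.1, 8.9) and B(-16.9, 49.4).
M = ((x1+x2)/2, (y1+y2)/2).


Mx = (19.1 - 16.9)/2 = 2.2/2 = 1.1000
My = (8.9 + 49.4)/2 = 58.3/2 = 29.1500

(1.1000, 29.1500)


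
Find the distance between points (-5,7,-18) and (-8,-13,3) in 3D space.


dx=-3, dy=-20, dz=21
d = sqrt(9+400+441) = sqrt(850) = 29.1548

29.1548


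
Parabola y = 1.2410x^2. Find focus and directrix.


a = 1.2410
1/(4a) = 0.2015
Focus = (0, 0.2015)
Directrix: y = -0.2015

Focus = (0, 0.2015), Directrix: y = -0.2015
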